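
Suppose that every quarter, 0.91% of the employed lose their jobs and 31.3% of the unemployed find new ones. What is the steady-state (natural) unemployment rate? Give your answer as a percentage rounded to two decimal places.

Steady-state unemployment rate ≈ 2.83%.

At steady state the flows balance: s·E = f·U, so U/(E+U) = s/(s+f).
u* = 0.91 / (0.91 + 31.3) = 0.91 / 32.21 = 2.83%.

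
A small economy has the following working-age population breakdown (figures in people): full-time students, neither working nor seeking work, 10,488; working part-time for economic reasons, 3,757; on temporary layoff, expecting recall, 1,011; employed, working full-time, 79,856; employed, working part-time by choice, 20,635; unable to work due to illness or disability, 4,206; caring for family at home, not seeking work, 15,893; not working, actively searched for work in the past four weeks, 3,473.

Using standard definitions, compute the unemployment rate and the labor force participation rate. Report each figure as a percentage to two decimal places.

Unemployment rate ≈ 4.12%; labor force participation rate ≈ 78.05%.

Employed = 3,757 + 79,856 + 20,635 = 104,248 (anyone who worked, including part-time for economic reasons, counts as employed).
Unemployed = 1,011 + 3,473 = 4,484 (jobless and actively searching, or on temporary layoff).
Labor force = 104,248 + 4,484 = 108,732.
Not in labor force = 10,488 + 4,206 + 15,893 = 30,587 (those not working and not actively searching are outside the labor force).
Civilian working-age population = 108,732 + 30,587 = 139,319.
Unemployment rate = 4,484 / 108,732 = 4.12%.
Labor force participation rate = 108,732 / 139,319 = 78.05%.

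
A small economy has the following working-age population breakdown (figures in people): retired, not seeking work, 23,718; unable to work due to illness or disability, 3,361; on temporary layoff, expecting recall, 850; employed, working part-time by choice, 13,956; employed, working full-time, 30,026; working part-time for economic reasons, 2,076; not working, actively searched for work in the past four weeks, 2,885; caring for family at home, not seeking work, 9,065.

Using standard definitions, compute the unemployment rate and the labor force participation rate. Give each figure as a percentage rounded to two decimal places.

Employed = 13,956 + 30,026 + 2,076 = 46,058 (anyone who worked, including part-time for economic reasons, counts as employed).
Unemployed = 850 + 2,885 = 3,735 (jobless and actively searching, or on temporary layoff).
Labor force = 46,058 + 3,735 = 49,793.
Not in labor force = 23,718 + 3,361 + 9,065 = 36,144 (those not working and not actively searching are outside the labor force).
Civilian working-age population = 49,793 + 36,144 = 85,937.
Unemployment rate = 3,735 / 49,793 = 7.50%.
Labor force participation rate = 49,793 / 85,937 = 57.94%.

Unemployment rate ≈ 7.50%; labor force participation rate ≈ 57.94%.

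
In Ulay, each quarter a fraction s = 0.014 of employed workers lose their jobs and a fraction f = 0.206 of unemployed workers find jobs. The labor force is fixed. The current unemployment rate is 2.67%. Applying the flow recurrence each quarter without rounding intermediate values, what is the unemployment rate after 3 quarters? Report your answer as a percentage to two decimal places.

With a fixed labor force, u_{t+1} = u_t + s·(1−u_t) − f·u_t = u_t·(1−s−f) + s.
Here 1−s−f = 0.780 and s = 0.014.
u_1 = 0.026700 × 0.780 + 0.014 = 0.034826.
u_2 = 0.034826 × 0.780 + 0.014 = 0.041164.
u_3 = 0.041164 × 0.780 + 0.014 = 0.046108.

Unemployment rate after three quarters ≈ 4.61%.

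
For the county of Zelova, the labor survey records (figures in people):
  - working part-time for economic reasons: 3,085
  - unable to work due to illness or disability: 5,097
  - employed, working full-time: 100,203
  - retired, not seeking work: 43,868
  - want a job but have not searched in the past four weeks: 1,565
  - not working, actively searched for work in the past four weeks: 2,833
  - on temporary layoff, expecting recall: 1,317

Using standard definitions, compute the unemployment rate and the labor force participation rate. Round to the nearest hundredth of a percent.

Employed = 3,085 + 100,203 = 103,288 (anyone who worked, including part-time for economic reasons, counts as employed).
Unemployed = 2,833 + 1,317 = 4,150 (jobless and actively searching, or on temporary layoff).
Labor force = 103,288 + 4,150 = 107,438.
Not in labor force = 5,097 + 43,868 + 1,565 = 50,530 (those not working and not actively searching are outside the labor force — including those who want a job but have given up searching).
Civilian working-age population = 107,438 + 50,530 = 157,968.
Unemployment rate = 4,150 / 107,438 = 3.86%.
Labor force participation rate = 107,438 / 157,968 = 68.01%.

Unemployment rate ≈ 3.86%; labor force participation rate ≈ 68.01%.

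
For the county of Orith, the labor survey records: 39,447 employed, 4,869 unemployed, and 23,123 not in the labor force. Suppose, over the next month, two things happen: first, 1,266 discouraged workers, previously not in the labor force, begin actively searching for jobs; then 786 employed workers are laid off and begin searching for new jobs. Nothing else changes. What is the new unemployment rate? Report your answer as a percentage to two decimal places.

Initially, labor force = 39,447 + 4,869 = 44,316, so u = 4,869/44,316 = 10.99%.
After the first change, unemployed and labor force both rise by 1,266 → E = 39,447, U = 6,135, labor force = 45,582.
After the second change, employed falls and unemployed rises by 786; labor force unchanged → E = 38,661, U = 6,921, labor force = 45,582.
New unemployment rate = 6,921 / 45,582 = 15.18%.

New unemployment rate ≈ 15.18%.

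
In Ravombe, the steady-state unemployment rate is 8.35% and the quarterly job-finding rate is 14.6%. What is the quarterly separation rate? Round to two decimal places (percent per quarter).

From u* = s/(s+f): s = u·f/(1−u).
s = 0.0835 × 14.6 / (1 − 0.0835) = 1.2191 / 0.9165 ≈ 1.33% per quarter.

Separation rate ≈ 1.33% per quarter.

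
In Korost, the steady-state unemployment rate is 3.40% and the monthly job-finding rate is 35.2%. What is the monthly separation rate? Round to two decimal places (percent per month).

Separation rate ≈ 1.24% per month.

From u* = s/(s+f): s = u·f/(1−u).
s = 0.0340 × 35.2 / (1 − 0.0340) = 1.1968 / 0.9660 ≈ 1.24% per month.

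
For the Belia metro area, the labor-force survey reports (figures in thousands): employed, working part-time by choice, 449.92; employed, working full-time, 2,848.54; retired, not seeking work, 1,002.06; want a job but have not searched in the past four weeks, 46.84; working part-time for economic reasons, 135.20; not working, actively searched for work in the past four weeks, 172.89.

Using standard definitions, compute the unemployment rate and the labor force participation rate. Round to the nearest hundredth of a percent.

Unemployment rate ≈ 4.79%; labor force participation rate ≈ 77.47%.

Employed = 449.92 + 2,848.54 + 135.20 = 3,433.66 thousand (anyone who worked, including part-time for economic reasons, counts as employed).
Unemployed = 172.89 thousand.
Labor force = 3,433.66 + 172.89 = 3,606.55 thousand.
Not in labor force = 1,002.06 + 46.84 = 1,048.90 thousand (those not working and not actively searching are outside the labor force — including those who want a job but have given up searching).
Civilian working-age population = 3,606.55 + 1,048.90 = 4,655.45 thousand.
Unemployment rate = 172.89 / 3,606.55 = 4.79%.
Labor force participation rate = 3,606.55 / 4,655.45 = 77.47%.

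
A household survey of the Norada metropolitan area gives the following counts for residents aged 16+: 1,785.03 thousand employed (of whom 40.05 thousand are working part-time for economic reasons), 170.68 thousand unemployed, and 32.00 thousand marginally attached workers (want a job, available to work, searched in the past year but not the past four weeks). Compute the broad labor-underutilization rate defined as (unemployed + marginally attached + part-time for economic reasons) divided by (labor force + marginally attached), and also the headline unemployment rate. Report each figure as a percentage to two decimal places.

Broad underutilization rate ≈ 12.21%; headline unemployment rate ≈ 8.73%.

Labor force = 1,785.03 + 170.68 = 1,955.71 thousand.
Numerator = 170.68 + 32.00 + 40.05 = 242.73 thousand.
Denominator = 1,955.71 + 32.00 = 1,987.71 thousand.
Broad rate = 242.73 / 1,987.71 = 12.21%.
Headline unemployment rate = 170.68 / 1,955.71 = 8.73%.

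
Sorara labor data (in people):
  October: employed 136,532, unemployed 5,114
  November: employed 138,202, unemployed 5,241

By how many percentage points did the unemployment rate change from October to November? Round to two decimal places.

October: labor force = 136,532 + 5,114 = 141,646; u = 5,114/141,646 = 3.61%.
November: labor force = 138,202 + 5,241 = 143,443; u = 5,241/143,443 = 3.65%.
Change = 3.65% − 3.61% = +0.04 pp.

The unemployment rate changed by +0.04 percentage points.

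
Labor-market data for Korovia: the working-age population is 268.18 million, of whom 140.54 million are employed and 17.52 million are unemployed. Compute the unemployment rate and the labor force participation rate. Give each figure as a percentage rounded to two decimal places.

Labor force = employed + unemployed = 140.54 + 17.52 = 158.06 million.
Unemployment rate = 17.52 / 158.06 = 11.08%.
Labor force participation rate = 158.06 / 268.18 = 58.94%.

Unemployment rate ≈ 11.08%; labor force participation rate ≈ 58.94%.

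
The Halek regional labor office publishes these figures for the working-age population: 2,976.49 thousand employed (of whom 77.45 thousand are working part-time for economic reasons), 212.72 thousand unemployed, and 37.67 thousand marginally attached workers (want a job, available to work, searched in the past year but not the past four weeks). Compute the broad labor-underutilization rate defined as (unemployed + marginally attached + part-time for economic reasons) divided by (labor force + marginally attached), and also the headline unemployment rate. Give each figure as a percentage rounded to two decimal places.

Labor force = 2,976.49 + 212.72 = 3,189.21 thousand.
Numerator = 212.72 + 37.67 + 77.45 = 327.84 thousand.
Denominator = 3,189.21 + 37.67 = 3,226.88 thousand.
Broad rate = 327.84 / 3,226.88 = 10.16%.
Headline unemployment rate = 212.72 / 3,189.21 = 6.67%.

Broad underutilization rate ≈ 10.16%; headline unemployment rate ≈ 6.67%.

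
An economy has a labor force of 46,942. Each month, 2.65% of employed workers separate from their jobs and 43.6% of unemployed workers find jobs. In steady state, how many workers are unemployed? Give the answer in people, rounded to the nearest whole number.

Steady-state unemployment rate u* = s/(s+f) = 2.65/(2.65+43.6) = 0.057297.
Unemployed = u* × labor force = 0.057297 × 46,942 ≈ 2,690.

About 2,690 are unemployed in steady state.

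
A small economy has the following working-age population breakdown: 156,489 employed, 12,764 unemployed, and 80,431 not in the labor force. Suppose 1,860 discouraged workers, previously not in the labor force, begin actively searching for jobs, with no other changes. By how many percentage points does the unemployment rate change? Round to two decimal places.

Initially, labor force = 156,489 + 12,764 = 169,253, so u = 12,764/169,253 = 7.54%.
After the change, unemployed and labor force both rise by 1,860 → E = 156,489, U = 14,624, labor force = 171,113.
New unemployment rate = 14,624 / 171,113 = 8.55%.
Change = 8.55% − 7.54% = +1.01 percentage points.

The unemployment rate changes by +1.01 percentage points.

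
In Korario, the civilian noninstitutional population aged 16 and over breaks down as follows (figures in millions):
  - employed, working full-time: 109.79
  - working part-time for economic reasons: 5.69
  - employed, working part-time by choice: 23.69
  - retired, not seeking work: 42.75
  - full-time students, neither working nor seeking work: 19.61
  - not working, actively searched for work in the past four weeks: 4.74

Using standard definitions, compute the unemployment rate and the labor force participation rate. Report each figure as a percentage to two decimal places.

Unemployment rate ≈ 3.29%; labor force participation rate ≈ 69.77%.

Employed = 109.79 + 5.69 + 23.69 = 139.17 million (anyone who worked, including part-time for economic reasons, counts as employed).
Unemployed = 4.74 million.
Labor force = 139.17 + 4.74 = 143.91 million.
Not in labor force = 42.75 + 19.61 = 62.36 million (those not working and not actively searching are outside the labor force).
Civilian working-age population = 143.91 + 62.36 = 206.27 million.
Unemployment rate = 4.74 / 143.91 = 3.29%.
Labor force participation rate = 143.91 / 206.27 = 69.77%.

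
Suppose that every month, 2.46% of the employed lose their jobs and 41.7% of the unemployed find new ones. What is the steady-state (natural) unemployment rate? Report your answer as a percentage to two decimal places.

Steady-state unemployment rate ≈ 5.57%.

At steady state the flows balance: s·E = f·U, so U/(E+U) = s/(s+f).
u* = 2.46 / (2.46 + 41.7) = 2.46 / 44.16 = 5.57%.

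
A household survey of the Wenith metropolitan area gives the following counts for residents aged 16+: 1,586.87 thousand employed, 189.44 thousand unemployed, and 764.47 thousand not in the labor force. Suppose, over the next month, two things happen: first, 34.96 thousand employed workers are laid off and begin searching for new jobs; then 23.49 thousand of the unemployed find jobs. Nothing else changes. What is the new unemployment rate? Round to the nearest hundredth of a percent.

Initially, labor force = 1,586.87 + 189.44 = 1,776.31 thousand, so u = 189.44/1,776.31 = 10.66%.
After the first change, employed falls and unemployed rises by 34.96; labor force unchanged → E = 1,551.91, U = 224.40, labor force = 1,776.31 thousand.
After the second change, unemployed falls and employed rises by 23.49; labor force unchanged → E = 1,575.40, U = 200.91, labor force = 1,776.31 thousand.
New unemployment rate = 200.91 / 1,776.31 = 11.31%.

New unemployment rate ≈ 11.31%.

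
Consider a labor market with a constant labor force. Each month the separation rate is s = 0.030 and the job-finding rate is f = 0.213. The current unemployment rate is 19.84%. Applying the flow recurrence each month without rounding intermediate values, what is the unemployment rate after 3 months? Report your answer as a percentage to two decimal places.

With a fixed labor force, u_{t+1} = u_t + s·(1−u_t) − f·u_t = u_t·(1−s−f) + s.
Here 1−s−f = 0.757 and s = 0.030.
u_1 = 0.198400 × 0.757 + 0.030 = 0.180189.
u_2 = 0.180189 × 0.757 + 0.030 = 0.166403.
u_3 = 0.166403 × 0.757 + 0.030 = 0.155967.

Unemployment rate after three months ≈ 15.60%.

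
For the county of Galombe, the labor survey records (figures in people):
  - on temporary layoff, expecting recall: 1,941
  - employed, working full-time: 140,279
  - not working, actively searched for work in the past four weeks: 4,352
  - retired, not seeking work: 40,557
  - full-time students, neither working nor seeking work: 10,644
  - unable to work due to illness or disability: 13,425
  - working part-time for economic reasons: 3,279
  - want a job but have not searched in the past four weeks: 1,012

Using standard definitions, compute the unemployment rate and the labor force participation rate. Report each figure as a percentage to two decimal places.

Employed = 140,279 + 3,279 = 143,558 (anyone who worked, including part-time for economic reasons, counts as employed).
Unemployed = 1,941 + 4,352 = 6,293 (jobless and actively searching, or on temporary layoff).
Labor force = 143,558 + 6,293 = 149,851.
Not in labor force = 40,557 + 10,644 + 13,425 + 1,012 = 65,638 (those not working and not actively searching are outside the labor force — including those who want a job but have given up searching).
Civilian working-age population = 149,851 + 65,638 = 215,489.
Unemployment rate = 6,293 / 149,851 = 4.20%.
Labor force participation rate = 149,851 / 215,489 = 69.54%.

Unemployment rate ≈ 4.20%; labor force participation rate ≈ 69.54%.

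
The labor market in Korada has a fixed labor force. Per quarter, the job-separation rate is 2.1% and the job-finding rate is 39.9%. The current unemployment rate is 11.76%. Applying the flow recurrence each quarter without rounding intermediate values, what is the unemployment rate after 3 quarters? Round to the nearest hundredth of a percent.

Unemployment rate after three quarters ≈ 6.32%.

With a fixed labor force, u_{t+1} = u_t + s·(1−u_t) − f·u_t = u_t·(1−s−f) + s.
Here 1−s−f = 0.580 and s = 0.021.
u_1 = 0.117600 × 0.580 + 0.021 = 0.089208.
u_2 = 0.089208 × 0.580 + 0.021 = 0.072741.
u_3 = 0.072741 × 0.580 + 0.021 = 0.063190.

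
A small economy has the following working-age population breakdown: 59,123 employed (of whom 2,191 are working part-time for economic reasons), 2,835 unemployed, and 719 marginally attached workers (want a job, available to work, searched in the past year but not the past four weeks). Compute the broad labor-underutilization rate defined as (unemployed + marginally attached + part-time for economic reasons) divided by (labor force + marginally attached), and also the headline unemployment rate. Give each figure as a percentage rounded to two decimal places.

Labor force = 59,123 + 2,835 = 61,958.
Numerator = 2,835 + 719 + 2,191 = 5,745.
Denominator = 61,958 + 719 = 62,677.
Broad rate = 5,745 / 62,677 = 9.17%.
Headline unemployment rate = 2,835 / 61,958 = 4.58%.

Broad underutilization rate ≈ 9.17%; headline unemployment rate ≈ 4.58%.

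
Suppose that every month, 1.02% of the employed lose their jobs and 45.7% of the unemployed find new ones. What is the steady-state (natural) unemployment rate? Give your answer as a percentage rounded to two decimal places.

Steady-state unemployment rate ≈ 2.18%.

At steady state the flows balance: s·E = f·U, so U/(E+U) = s/(s+f).
u* = 1.02 / (1.02 + 45.7) = 1.02 / 46.72 = 2.18%.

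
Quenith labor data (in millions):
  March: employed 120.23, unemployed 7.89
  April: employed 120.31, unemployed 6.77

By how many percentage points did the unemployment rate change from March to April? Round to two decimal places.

March: labor force = 120.23 + 7.89 = 128.12; u = 7.89/128.12 = 6.16%.
April: labor force = 120.31 + 6.77 = 127.08; u = 6.77/127.08 = 5.33%.
Change = 5.33% − 6.16% = −0.83 pp.

The unemployment rate changed by −0.83 percentage points.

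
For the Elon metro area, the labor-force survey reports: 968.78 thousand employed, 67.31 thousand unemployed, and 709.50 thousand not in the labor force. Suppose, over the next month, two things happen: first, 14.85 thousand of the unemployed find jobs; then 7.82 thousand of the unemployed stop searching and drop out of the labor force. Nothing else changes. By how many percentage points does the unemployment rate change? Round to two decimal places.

Initially, labor force = 968.78 + 67.31 = 1,036.09 thousand, so u = 67.31/1,036.09 = 6.50%.
After the first change, unemployed falls and employed rises by 14.85; labor force unchanged → E = 983.63, U = 52.46, labor force = 1,036.09 thousand.
After the second change, unemployed and labor force both fall by 7.82 → E = 983.63, U = 44.64, labor force = 1,028.27 thousand.
New unemployment rate = 44.64 / 1,028.27 = 4.34%.
Change = 4.34% − 6.50% = −2.16 percentage points.

The unemployment rate changes by −2.16 percentage points.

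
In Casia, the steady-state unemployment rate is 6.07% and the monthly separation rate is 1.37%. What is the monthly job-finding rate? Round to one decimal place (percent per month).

From u* = s/(s+f): f = s·(1−u)/u.
f = 1.37 × (1 − 0.0607) / 0.0607 = 1.2868 / 0.0607 ≈ 21.2% per month.

Job-finding rate ≈ 21.2% per month.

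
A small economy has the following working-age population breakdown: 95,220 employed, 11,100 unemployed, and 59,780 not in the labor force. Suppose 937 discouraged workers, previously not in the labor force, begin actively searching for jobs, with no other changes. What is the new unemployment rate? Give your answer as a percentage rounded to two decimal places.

New unemployment rate ≈ 11.22%.

Initially, labor force = 95,220 + 11,100 = 106,320, so u = 11,100/106,320 = 10.44%.
After the change, unemployed and labor force both rise by 937 → E = 95,220, U = 12,037, labor force = 107,257.
New unemployment rate = 12,037 / 107,257 = 11.22%.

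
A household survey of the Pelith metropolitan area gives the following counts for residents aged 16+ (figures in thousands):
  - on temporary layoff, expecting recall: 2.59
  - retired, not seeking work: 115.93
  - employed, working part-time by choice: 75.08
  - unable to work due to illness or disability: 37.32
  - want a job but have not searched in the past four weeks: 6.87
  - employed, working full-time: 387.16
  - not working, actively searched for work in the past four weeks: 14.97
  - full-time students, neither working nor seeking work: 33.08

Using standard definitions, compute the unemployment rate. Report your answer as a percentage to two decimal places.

Employed = 75.08 + 387.16 = 462.24 thousand.
Unemployed = 2.59 + 14.97 = 17.56 thousand (jobless and actively searching, or on temporary layoff).
Labor force = 462.24 + 17.56 = 479.80 thousand.
Unemployment rate = 17.56 / 479.80 = 3.66%.

Unemployment rate ≈ 3.66%.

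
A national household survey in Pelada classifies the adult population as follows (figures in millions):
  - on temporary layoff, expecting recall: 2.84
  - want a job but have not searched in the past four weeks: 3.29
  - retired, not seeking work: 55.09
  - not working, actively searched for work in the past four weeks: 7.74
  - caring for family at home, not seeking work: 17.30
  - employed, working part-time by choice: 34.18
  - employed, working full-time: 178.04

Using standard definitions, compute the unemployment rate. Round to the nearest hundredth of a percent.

Unemployment rate ≈ 4.75%.

Employed = 34.18 + 178.04 = 212.22 million.
Unemployed = 2.84 + 7.74 = 10.58 million (jobless and actively searching, or on temporary layoff).
Labor force = 212.22 + 10.58 = 222.80 million.
Unemployment rate = 10.58 / 222.80 = 4.75%.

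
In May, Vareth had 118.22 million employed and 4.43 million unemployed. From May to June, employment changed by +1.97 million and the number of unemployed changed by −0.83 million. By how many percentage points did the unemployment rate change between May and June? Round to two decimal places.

The unemployment rate changed by −0.70 percentage points.

May: labor force = 118.22 + 4.43 = 122.65; u = 4.43/122.65 = 3.61%.
June: labor force = 120.19 + 3.60 = 123.79; u = 3.60/123.79 = 2.91%.
Change = 2.91% − 3.61% = −0.70 pp.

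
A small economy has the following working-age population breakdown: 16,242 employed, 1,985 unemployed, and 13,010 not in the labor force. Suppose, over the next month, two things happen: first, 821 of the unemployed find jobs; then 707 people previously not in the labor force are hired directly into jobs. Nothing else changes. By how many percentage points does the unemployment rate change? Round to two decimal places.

The unemployment rate changes by −4.74 percentage points.

Initially, labor force = 16,242 + 1,985 = 18,227, so u = 1,985/18,227 = 10.89%.
After the first change, unemployed falls and employed rises by 821; labor force unchanged → E = 17,063, U = 1,164, labor force = 18,227.
After the second change, employed and labor force both rise by 707; unemployed unchanged → E = 17,770, U = 1,164, labor force = 18,934.
New unemployment rate = 1,164 / 18,934 = 6.15%.
Change = 6.15% − 10.89% = −4.74 percentage points.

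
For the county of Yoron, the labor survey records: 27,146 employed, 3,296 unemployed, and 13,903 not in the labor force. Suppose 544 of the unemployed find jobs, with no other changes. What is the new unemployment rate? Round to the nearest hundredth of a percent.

New unemployment rate ≈ 9.04%.

Initially, labor force = 27,146 + 3,296 = 30,442, so u = 3,296/30,442 = 10.83%.
After the change, unemployed falls and employed rises by 544; labor force unchanged → E = 27,690, U = 2,752, labor force = 30,442.
New unemployment rate = 2,752 / 30,442 = 9.04%.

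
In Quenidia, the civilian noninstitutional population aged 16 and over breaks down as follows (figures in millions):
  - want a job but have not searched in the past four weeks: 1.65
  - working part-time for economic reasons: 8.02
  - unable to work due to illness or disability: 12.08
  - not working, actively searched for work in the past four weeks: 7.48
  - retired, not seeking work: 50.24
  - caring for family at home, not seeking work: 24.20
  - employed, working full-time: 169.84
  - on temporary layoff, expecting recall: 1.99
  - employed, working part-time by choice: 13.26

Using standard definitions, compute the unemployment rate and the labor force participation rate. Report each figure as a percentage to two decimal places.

Employed = 8.02 + 169.84 + 13.26 = 191.12 million (anyone who worked, including part-time for economic reasons, counts as employed).
Unemployed = 7.48 + 1.99 = 9.47 million (jobless and actively searching, or on temporary layoff).
Labor force = 191.12 + 9.47 = 200.59 million.
Not in labor force = 1.65 + 12.08 + 50.24 + 24.20 = 88.17 million (those not working and not actively searching are outside the labor force — including those who want a job but have given up searching).
Civilian working-age population = 200.59 + 88.17 = 288.76 million.
Unemployment rate = 9.47 / 200.59 = 4.72%.
Labor force participation rate = 200.59 / 288.76 = 69.47%.

Unemployment rate ≈ 4.72%; labor force participation rate ≈ 69.47%.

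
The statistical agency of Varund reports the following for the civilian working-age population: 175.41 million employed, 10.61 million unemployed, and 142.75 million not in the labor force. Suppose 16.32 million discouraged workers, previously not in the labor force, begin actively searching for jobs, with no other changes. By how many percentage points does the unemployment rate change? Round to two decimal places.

Initially, labor force = 175.41 + 10.61 = 186.02 million, so u = 10.61/186.02 = 5.70%.
After the change, unemployed and labor force both rise by 16.32 → E = 175.41, U = 26.93, labor force = 202.34 million.
New unemployment rate = 26.93 / 202.34 = 13.31%.
Change = 13.31% − 5.70% = +7.61 percentage points.

The unemployment rate changes by +7.61 percentage points.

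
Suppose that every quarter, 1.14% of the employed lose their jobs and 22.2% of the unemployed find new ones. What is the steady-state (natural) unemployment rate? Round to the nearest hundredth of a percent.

Steady-state unemployment rate ≈ 4.88%.

At steady state the flows balance: s·E = f·U, so U/(E+U) = s/(s+f).
u* = 1.14 / (1.14 + 22.2) = 1.14 / 23.34 = 4.88%.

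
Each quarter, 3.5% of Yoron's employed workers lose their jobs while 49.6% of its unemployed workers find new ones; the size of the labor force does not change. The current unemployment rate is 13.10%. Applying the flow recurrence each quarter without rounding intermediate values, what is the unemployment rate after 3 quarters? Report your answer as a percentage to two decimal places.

Unemployment rate after three quarters ≈ 7.26%.

With a fixed labor force, u_{t+1} = u_t + s·(1−u_t) − f·u_t = u_t·(1−s−f) + s.
Here 1−s−f = 0.469 and s = 0.035.
u_1 = 0.131000 × 0.469 + 0.035 = 0.096439.
u_2 = 0.096439 × 0.469 + 0.035 = 0.080230.
u_3 = 0.080230 × 0.469 + 0.035 = 0.072628.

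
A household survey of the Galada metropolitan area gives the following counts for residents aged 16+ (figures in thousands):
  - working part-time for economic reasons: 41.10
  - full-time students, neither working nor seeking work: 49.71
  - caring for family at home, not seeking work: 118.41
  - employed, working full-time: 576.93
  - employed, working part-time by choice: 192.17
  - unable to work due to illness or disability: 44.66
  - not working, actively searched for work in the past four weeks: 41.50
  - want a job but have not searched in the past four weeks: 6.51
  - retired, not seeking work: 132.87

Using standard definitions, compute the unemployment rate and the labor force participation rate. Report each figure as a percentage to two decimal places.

Unemployment rate ≈ 4.87%; labor force participation rate ≈ 70.75%.

Employed = 41.10 + 576.93 + 192.17 = 810.20 thousand (anyone who worked, including part-time for economic reasons, counts as employed).
Unemployed = 41.50 thousand.
Labor force = 810.20 + 41.50 = 851.70 thousand.
Not in labor force = 49.71 + 118.41 + 44.66 + 6.51 + 132.87 = 352.16 thousand (those not working and not actively searching are outside the labor force — including those who want a job but have given up searching).
Civilian working-age population = 851.70 + 352.16 = 1,203.86 thousand.
Unemployment rate = 41.50 / 851.70 = 4.87%.
Labor force participation rate = 851.70 / 1,203.86 = 70.75%.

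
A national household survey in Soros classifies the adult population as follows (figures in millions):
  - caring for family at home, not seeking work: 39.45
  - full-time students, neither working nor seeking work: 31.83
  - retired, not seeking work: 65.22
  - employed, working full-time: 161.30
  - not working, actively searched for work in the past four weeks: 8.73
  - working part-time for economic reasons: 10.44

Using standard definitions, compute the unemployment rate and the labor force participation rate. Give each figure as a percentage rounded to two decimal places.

Unemployment rate ≈ 4.84%; labor force participation rate ≈ 56.94%.

Employed = 161.30 + 10.44 = 171.74 million (anyone who worked, including part-time for economic reasons, counts as employed).
Unemployed = 8.73 million.
Labor force = 171.74 + 8.73 = 180.47 million.
Not in labor force = 39.45 + 31.83 + 65.22 = 136.50 million (those not working and not actively searching are outside the labor force).
Civilian working-age population = 180.47 + 136.50 = 316.97 million.
Unemployment rate = 8.73 / 180.47 = 4.84%.
Labor force participation rate = 180.47 / 316.97 = 56.94%.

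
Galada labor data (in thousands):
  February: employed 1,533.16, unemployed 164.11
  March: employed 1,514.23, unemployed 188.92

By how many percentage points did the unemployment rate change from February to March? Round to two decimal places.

The unemployment rate changed by +1.42 percentage points.

February: labor force = 1,533.16 + 164.11 = 1,697.27; u = 164.11/1,697.27 = 9.67%.
March: labor force = 1,514.23 + 188.92 = 1,703.15; u = 188.92/1,703.15 = 11.09%.
Change = 11.09% − 9.67% = +1.42 pp.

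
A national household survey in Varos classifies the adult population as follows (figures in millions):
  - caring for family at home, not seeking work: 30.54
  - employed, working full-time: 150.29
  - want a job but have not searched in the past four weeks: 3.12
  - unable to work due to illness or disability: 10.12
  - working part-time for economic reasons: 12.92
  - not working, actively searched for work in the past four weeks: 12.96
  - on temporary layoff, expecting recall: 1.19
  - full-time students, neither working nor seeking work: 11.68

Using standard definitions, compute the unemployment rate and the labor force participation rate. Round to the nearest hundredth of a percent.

Employed = 150.29 + 12.92 = 163.21 million (anyone who worked, including part-time for economic reasons, counts as employed).
Unemployed = 12.96 + 1.19 = 14.15 million (jobless and actively searching, or on temporary layoff).
Labor force = 163.21 + 14.15 = 177.36 million.
Not in labor force = 30.54 + 3.12 + 10.12 + 11.68 = 55.46 million (those not working and not actively searching are outside the labor force — including those who want a job but have given up searching).
Civilian working-age population = 177.36 + 55.46 = 232.82 million.
Unemployment rate = 14.15 / 177.36 = 7.98%.
Labor force participation rate = 177.36 / 232.82 = 76.18%.

Unemployment rate ≈ 7.98%; labor force participation rate ≈ 76.18%.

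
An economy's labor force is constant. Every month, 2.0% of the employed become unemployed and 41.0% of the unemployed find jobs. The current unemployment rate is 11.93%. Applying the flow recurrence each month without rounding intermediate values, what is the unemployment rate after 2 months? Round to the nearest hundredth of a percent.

Unemployment rate after two months ≈ 7.02%.

With a fixed labor force, u_{t+1} = u_t + s·(1−u_t) − f·u_t = u_t·(1−s−f) + s.
Here 1−s−f = 0.570 and s = 0.020.
u_1 = 0.119300 × 0.570 + 0.020 = 0.088001.
u_2 = 0.088001 × 0.570 + 0.020 = 0.070161.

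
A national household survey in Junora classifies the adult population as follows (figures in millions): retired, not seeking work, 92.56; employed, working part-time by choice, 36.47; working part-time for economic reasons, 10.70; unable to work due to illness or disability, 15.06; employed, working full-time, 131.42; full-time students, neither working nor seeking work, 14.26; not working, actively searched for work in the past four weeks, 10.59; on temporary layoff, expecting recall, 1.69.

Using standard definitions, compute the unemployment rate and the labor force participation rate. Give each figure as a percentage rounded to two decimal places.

Employed = 36.47 + 10.70 + 131.42 = 178.59 million (anyone who worked, including part-time for economic reasons, counts as employed).
Unemployed = 10.59 + 1.69 = 12.28 million (jobless and actively searching, or on temporary layoff).
Labor force = 178.59 + 12.28 = 190.87 million.
Not in labor force = 92.56 + 15.06 + 14.26 = 121.88 million (those not working and not actively searching are outside the labor force).
Civilian working-age population = 190.87 + 121.88 = 312.75 million.
Unemployment rate = 12.28 / 190.87 = 6.43%.
Labor force participation rate = 190.87 / 312.75 = 61.03%.

Unemployment rate ≈ 6.43%; labor force participation rate ≈ 61.03%.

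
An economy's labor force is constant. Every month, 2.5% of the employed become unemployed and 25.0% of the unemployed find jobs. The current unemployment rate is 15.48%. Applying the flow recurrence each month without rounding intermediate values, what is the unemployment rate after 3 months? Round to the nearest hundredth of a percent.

Unemployment rate after three months ≈ 11.53%.

With a fixed labor force, u_{t+1} = u_t + s·(1−u_t) − f·u_t = u_t·(1−s−f) + s.
Here 1−s−f = 0.725 and s = 0.025.
u_1 = 0.154800 × 0.725 + 0.025 = 0.137230.
u_2 = 0.137230 × 0.725 + 0.025 = 0.124492.
u_3 = 0.124492 × 0.725 + 0.025 = 0.115257.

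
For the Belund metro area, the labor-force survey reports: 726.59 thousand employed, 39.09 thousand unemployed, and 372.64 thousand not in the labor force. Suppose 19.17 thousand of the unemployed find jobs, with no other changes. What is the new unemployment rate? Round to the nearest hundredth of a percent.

New unemployment rate ≈ 2.60%.

Initially, labor force = 726.59 + 39.09 = 765.68 thousand, so u = 39.09/765.68 = 5.11%.
After the change, unemployed falls and employed rises by 19.17; labor force unchanged → E = 745.76, U = 19.92, labor force = 765.68 thousand.
New unemployment rate = 19.92 / 765.68 = 2.60%.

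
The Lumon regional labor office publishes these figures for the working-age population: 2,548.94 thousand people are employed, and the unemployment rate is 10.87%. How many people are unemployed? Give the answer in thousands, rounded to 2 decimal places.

Let U be the number unemployed. The labor force is E + U, and U/(E+U) = 0.1087.
So U = 0.1087 × 2,548.94 / (1 − 0.1087) = 277.0698 / 0.8913 ≈ 310.86 thousand.

About 310.86 thousand are unemployed.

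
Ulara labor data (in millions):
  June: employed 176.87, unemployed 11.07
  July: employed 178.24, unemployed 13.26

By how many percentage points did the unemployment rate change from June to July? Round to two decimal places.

June: labor force = 176.87 + 11.07 = 187.94; u = 11.07/187.94 = 5.89%.
July: labor force = 178.24 + 13.26 = 191.50; u = 13.26/191.50 = 6.92%.
Change = 6.92% − 5.89% = +1.03 pp.

The unemployment rate changed by +1.03 percentage points.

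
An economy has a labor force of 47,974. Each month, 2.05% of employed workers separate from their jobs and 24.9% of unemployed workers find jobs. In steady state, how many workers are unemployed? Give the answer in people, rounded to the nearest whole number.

About 3,649 are unemployed in steady state.

Steady-state unemployment rate u* = s/(s+f) = 2.05/(2.05+24.9) = 0.076067.
Unemployed = u* × labor force = 0.076067 × 47,974 ≈ 3,649.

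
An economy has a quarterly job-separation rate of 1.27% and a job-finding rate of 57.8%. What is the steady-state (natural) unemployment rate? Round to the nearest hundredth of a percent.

Steady-state unemployment rate ≈ 2.15%.

At steady state the flows balance: s·E = f·U, so U/(E+U) = s/(s+f).
u* = 1.27 / (1.27 + 57.8) = 1.27 / 59.07 = 2.15%.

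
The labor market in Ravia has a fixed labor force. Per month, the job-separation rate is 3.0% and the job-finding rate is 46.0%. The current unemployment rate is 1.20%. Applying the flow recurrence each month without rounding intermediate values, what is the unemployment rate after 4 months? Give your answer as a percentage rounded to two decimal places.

Unemployment rate after four months ≈ 5.79%.

With a fixed labor force, u_{t+1} = u_t + s·(1−u_t) − f·u_t = u_t·(1−s−f) + s.
Here 1−s−f = 0.510 and s = 0.030.
u_1 = 0.012000 × 0.510 + 0.030 = 0.036120.
u_2 = 0.036120 × 0.510 + 0.030 = 0.048421.
u_3 = 0.048421 × 0.510 + 0.030 = 0.054695.
u_4 = 0.054695 × 0.510 + 0.030 = 0.057894.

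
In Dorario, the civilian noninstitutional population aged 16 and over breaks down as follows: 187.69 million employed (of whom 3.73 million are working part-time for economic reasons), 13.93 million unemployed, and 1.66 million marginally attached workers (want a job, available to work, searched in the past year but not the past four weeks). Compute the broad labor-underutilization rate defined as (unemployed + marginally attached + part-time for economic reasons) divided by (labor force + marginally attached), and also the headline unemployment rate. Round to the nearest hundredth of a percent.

Labor force = 187.69 + 13.93 = 201.62 million.
Numerator = 13.93 + 1.66 + 3.73 = 19.32 million.
Denominator = 201.62 + 1.66 = 203.28 million.
Broad rate = 19.32 / 203.28 = 9.50%.
Headline unemployment rate = 13.93 / 201.62 = 6.91%.

Broad underutilization rate ≈ 9.50%; headline unemployment rate ≈ 6.91%.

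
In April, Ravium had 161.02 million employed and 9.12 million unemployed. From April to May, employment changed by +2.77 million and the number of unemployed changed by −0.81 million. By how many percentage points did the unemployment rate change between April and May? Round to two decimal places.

The unemployment rate changed by −0.53 percentage points.

April: labor force = 161.02 + 9.12 = 170.14; u = 9.12/170.14 = 5.36%.
May: labor force = 163.79 + 8.31 = 172.10; u = 8.31/172.10 = 4.83%.
Change = 4.83% − 5.36% = −0.53 pp.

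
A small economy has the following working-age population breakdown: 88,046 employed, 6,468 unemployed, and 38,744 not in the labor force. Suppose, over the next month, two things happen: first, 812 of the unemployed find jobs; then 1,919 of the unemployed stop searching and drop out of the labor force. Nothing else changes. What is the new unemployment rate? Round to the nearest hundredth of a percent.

Initially, labor force = 88,046 + 6,468 = 94,514, so u = 6,468/94,514 = 6.84%.
After the first change, unemployed falls and employed rises by 812; labor force unchanged → E = 88,858, U = 5,656, labor force = 94,514.
After the second change, unemployed and labor force both fall by 1,919 → E = 88,858, U = 3,737, labor force = 92,595.
New unemployment rate = 3,737 / 92,595 = 4.04%.

New unemployment rate ≈ 4.04%.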